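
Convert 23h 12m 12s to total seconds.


Hours: 23 × 3600 = 82800
Minutes: 12 × 60 = 720
Seconds: 12
Total = 82800 + 720 + 12 = 83532

83532 seconds


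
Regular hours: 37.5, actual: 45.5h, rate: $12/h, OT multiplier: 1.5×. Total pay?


Regular: 37.5h × $12 = $450.00
Overtime: 45.5 - 37.5 = 8.0h
OT pay: 8.0h × $12 × 1.5 = $144.00
Total = $450.00 + $144.00 = $594.00

$594.00


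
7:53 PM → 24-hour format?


Input: 7:53 PM
PM: 7 + 12 = 19

19:53


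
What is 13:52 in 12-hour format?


1:52 PM

Hour: 13
13 - 12 = 1 → PM


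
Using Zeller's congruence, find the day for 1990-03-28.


Zeller's congruence:
q=28, m=3, k=90, j=19
h = (28 + ⌊13×4/5⌋ + 90 + ⌊90/4⌋ + ⌊19/4⌋ - 2×19) mod 7
= (28 + 10 + 90 + 22 + 4 - 38) mod 7
= 116 mod 7 = 4
h=4 → Wednesday

Wednesday


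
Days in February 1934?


Month: February (month 2)
February: 28 or 29 (leap year)
1934 leap year? No

28 days


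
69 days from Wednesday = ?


Start: Wednesday (index 2)
(2 + 69) mod 7
= 71 mod 7
= 1
Index 1 → Tuesday

Tuesday


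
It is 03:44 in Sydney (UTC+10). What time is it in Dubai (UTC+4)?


21:44 (previous day)

Time difference = UTC+4 - UTC+10 = -6 hours
New hour = (3 -6) mod 24
= -3 mod 24 = 21
Minutes unchanged → 21:44; -3 < 0 → previous day


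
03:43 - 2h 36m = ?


01:07

Start: 223 minutes from midnight
Subtract: 156 minutes
Remaining: 223 - 156 = 67
Hours: 1, Minutes: 7


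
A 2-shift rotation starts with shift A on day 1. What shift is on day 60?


Shift B

Shifts: A, B
Start: A (index 0)
Day 60: (0 + 60 - 1) mod 2
= 59 mod 2
= 1
Index 1 → shift B


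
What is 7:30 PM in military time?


Input: 7:30 PM
PM: 7 + 12 = 19

19:30


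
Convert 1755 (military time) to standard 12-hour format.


5:55 PM

Hour: 17
17 - 12 = 5 → PM


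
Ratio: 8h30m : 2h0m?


Duration 1: 510 minutes
Duration 2: 120 minutes
Ratio = 510:120
GCD = 30
Simplified = 17:4
As a decimal: 17/4 = 4.25

17:4 (4.25)


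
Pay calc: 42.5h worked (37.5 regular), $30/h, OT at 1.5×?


Regular: 37.5h × $30 = $1125.00
Overtime: 42.5 - 37.5 = 5.0h
OT pay: 5.0h × $30 × 1.5 = $225.00
Total = $1125.00 + $225.00 = $1350.00

$1350.00


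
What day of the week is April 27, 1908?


Monday

Zeller's congruence:
q=27, m=4, k=8, j=19
h = (27 + ⌊13×5/5⌋ + 8 + ⌊8/4⌋ + ⌊19/4⌋ - 2×19) mod 7
= (27 + 13 + 8 + 2 + 4 - 38) mod 7
= 16 mod 7 = 2
h=2 → Monday


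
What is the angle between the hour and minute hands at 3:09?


40.5°

Hour hand = 3×30 + 9×0.5 = 94.5°
Minute hand = 9×6 = 54°
Difference = |94.5 - 54| = 40.5°


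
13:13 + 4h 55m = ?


Start: 793 minutes from midnight
Add: 295 minutes
Total: 1088 minutes
Hours: 1088 ÷ 60 = 18 remainder 8

18:08


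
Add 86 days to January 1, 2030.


March 28, 2030

Start: January 1, 2030
Add 86 days
January 1 → February 1: 31 - 1 + 1 = 31 days (86 - 31 = 55 left)
February 1 → March 1: 28 - 1 + 1 = 28 days (55 - 28 = 27 left)
March 1 + 27 = March 28, 2030


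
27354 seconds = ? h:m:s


Hours: 27354 ÷ 3600 = 7 remainder 2154
Minutes: 2154 ÷ 60 = 35 remainder 54
Seconds: 54

7h 35m 54s


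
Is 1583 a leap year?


No

Rules: divisible by 4 AND (not by 100 OR by 400)
1583 ÷ 4 = 395 remainder 3 → not divisible by 4
Not divisible by 4 → not a leap year


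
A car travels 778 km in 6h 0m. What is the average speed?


Distance: 778 km
Time: 6 hours
Speed = 778 / 6 ≈ 129.7 km/h

129.7 km/h


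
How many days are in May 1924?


Month: May (month 5)
May has 31 days

31 days


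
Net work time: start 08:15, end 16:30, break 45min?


7h 30m (450 minutes)

Total time = (16×60+30) - (8×60+15)
= 990 - 495 = 495 min
Minus break: 495 - 45 = 450 min
= 7h 30m


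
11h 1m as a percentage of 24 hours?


0.4590 (45.90%)

Total minutes: 11×60 + 1 = 661
Day = 24×60 = 1440 minutes
Fraction = 661/1440 ≈ 0.4590
As a percentage: 661/1440 × 100 ≈ 45.90%


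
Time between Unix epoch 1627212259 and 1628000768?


Difference = 1628000768 - 1627212259 = 788509 seconds
In hours: 788509 / 3600 ≈ 219.0
In days: 788509 / 86400 ≈ 9.13

788509 seconds (219.0 hours / 9.13 days)


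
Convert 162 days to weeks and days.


23 weeks 1 days

Weeks: 162 ÷ 7 = 23 remainder 1


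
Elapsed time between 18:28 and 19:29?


1h 1m

End time in minutes: 19×60 + 29 = 1169
Start time in minutes: 18×60 + 28 = 1108
Difference = 1169 - 1108 = 61 minutes
= 1 hours 1 minutes


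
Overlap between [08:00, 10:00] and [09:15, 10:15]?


45 minutes

Meeting A: 480-600 (in minutes from midnight)
Meeting B: 555-615
Overlap start = max(480, 555) = 555
Overlap end = min(600, 615) = 600
Overlap = max(0, 600 - 555) = 45 min


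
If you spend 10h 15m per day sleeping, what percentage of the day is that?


42.7%

Time: 615 minutes
Day: 1440 minutes
Percentage = (615/1440) × 100 ≈ 42.7%


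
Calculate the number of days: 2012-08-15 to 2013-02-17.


186 days

From August 15, 2012 to February 17, 2013
Rest of August 2012: 31 - 15 = 16
Full months: September 30, October 31, November 30, December 31, January 31
Days into February 2013: 17
Total = 16 + 30 + 31 + 30 + 31 + 31 + 17 = 186 days


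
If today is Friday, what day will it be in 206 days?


Start: Friday (index 4)
(4 + 206) mod 7
= 210 mod 7
= 0
Index 0 → Monday

Monday


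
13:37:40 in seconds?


Hours: 13 × 3600 = 46800
Minutes: 37 × 60 = 2220
Seconds: 40
Total = 46800 + 2220 + 40 = 49060

49060 seconds


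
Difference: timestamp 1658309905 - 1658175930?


133975 seconds (37.2 hours / 1.55 days)

Difference = 1658309905 - 1658175930 = 133975 seconds
In hours: 133975 / 3600 ≈ 37.2
In days: 133975 / 86400 ≈ 1.55


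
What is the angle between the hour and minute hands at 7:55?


92.5°

Hour hand = 7×30 + 55×0.5 = 237.5°
Minute hand = 55×6 = 330°
Difference = |237.5 - 330| = 92.5°


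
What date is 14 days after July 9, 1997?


July 23, 1997

Start: July 9, 1997
Add 14 days
July 9 + 14 = July 23, 1997


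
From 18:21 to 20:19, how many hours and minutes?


End time in minutes: 20×60 + 19 = 1219
Start time in minutes: 18×60 + 21 = 1101
Difference = 1219 - 1101 = 118 minutes
= 1 hours 58 minutes

1h 58m


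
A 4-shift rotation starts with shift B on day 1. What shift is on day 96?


Shifts: A, B, C, D
Start: B (index 1)
Day 96: (1 + 96 - 1) mod 4
= 96 mod 4
= 0
Index 0 → shift A

Shift A


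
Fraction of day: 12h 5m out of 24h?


0.5035 (50.35%)

Total minutes: 12×60 + 5 = 725
Day = 24×60 = 1440 minutes
Fraction = 725/1440 ≈ 0.5035
As a percentage: 725/1440 × 100 ≈ 50.35%


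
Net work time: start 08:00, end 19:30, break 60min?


Total time = (19×60+30) - (8×60+0)
= 1170 - 480 = 690 min
Minus break: 690 - 60 = 630 min
= 10h 30m

10h 30m (630 minutes)


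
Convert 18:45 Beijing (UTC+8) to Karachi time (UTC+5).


Time difference = UTC+5 - UTC+8 = -3 hours
New hour = (18 -3) mod 24
= 15 mod 24 = 15
Minutes unchanged → 15:45

15:45


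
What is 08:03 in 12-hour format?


Hour: 8
8 < 12 → AM

8:03 AM


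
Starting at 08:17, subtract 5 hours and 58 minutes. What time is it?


Start: 497 minutes from midnight
Subtract: 358 minutes
Remaining: 497 - 358 = 139
Hours: 2, Minutes: 19

02:19


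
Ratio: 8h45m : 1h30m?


35:6 (5.83)

Duration 1: 525 minutes
Duration 2: 90 minutes
Ratio = 525:90
GCD = 15
Simplified = 35:6
As a decimal: 35/6 ≈ 5.83


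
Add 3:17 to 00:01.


03:18

Start: 1 minutes from midnight
Add: 197 minutes
Total: 198 minutes
Hours: 198 ÷ 60 = 3 remainder 18


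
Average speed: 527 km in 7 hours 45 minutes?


Distance: 527 km
Time: 7h 45m = 465 min = 465/60 = 31/4 hours
Speed = 527 ÷ (31/4) = 527 × 4 / 31 = 2108/31 = 68.0 km/h

68.0 km/h


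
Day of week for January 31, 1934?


Zeller's congruence:
q=31, m=13, k=33, j=19
h = (31 + ⌊13×14/5⌋ + 33 + ⌊33/4⌋ + ⌊19/4⌋ - 2×19) mod 7
= (31 + 36 + 33 + 8 + 4 - 38) mod 7
= 74 mod 7 = 4
h=4 → Wednesday

Wednesday


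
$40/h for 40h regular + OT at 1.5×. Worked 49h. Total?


$2140.00

Regular: 40h × $40 = $1600.00
Overtime: 49 - 40 = 9h
OT pay: 9h × $40 × 1.5 = $540.00
Total = $1600.00 + $540.00 = $2140.00


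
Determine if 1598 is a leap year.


No

Rules: divisible by 4 AND (not by 100 OR by 400)
1598 ÷ 4 = 399 remainder 2 → not divisible by 4
Not divisible by 4 → not a leap year


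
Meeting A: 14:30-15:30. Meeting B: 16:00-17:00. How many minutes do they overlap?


0 minutes

Meeting A: 870-930 (in minutes from midnight)
Meeting B: 960-1020
Overlap start = max(870, 960) = 960
Overlap end = min(930, 1020) = 930
Overlap = max(0, 930 - 960) = 0 min


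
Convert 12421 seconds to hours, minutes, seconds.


3h 27m 1s

Hours: 12421 ÷ 3600 = 3 remainder 1621
Minutes: 1621 ÷ 60 = 27 remainder 1
Seconds: 1


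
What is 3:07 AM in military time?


03:07

Input: 3:07 AM
AM hour stays: 3


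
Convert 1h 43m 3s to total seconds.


6183 seconds

Hours: 1 × 3600 = 3600
Minutes: 43 × 60 = 2580
Seconds: 3
Total = 3600 + 2580 + 3 = 6183


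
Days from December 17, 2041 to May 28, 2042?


From December 17, 2041 to May 28, 2042
Rest of December 2041: 31 - 17 = 14
Full months: January 31, February 2042 28, March 31, April 30
Days into May 2042: 28
Total = 14 + 31 + 28 + 31 + 30 + 28 = 162 days

162 days


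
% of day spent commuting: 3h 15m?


13.5%

Time: 195 minutes
Day: 1440 minutes
Percentage = (195/1440) × 100 ≈ 13.5%


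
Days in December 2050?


Month: December (month 12)
December has 31 days

31 days


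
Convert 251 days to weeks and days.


35 weeks 6 days

Weeks: 251 ÷ 7 = 35 remainder 6


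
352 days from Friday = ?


Start: Friday (index 4)
(4 + 352) mod 7
= 356 mod 7
= 6
Index 6 → Sunday

Sunday


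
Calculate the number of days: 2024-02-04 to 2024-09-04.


From February 4, 2024 to September 4, 2024
Rest of February 2024: 29 - 4 = 25
Full months: March 31, April 30, May 31, June 30, July 31, August 31
Days into September 2024: 4
Total = 25 + 31 + 30 + 31 + 30 + 31 + 31 + 4 = 213 days

213 days


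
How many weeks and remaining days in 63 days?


9 weeks 0 days

Weeks: 63 ÷ 7 = 9 remainder 0


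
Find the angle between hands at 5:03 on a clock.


133.5°

Hour hand = 5×30 + 3×0.5 = 151.5°
Minute hand = 3×6 = 18°
Difference = |151.5 - 18| = 133.5°


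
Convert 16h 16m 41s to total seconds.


Hours: 16 × 3600 = 57600
Minutes: 16 × 60 = 960
Seconds: 41
Total = 57600 + 960 + 41 = 58601

58601 seconds


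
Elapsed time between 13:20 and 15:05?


1h 45m

End time in minutes: 15×60 + 5 = 905
Start time in minutes: 13×60 + 20 = 800
Difference = 905 - 800 = 105 minutes
= 1 hours 45 minutes


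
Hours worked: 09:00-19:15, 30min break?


Total time = (19×60+15) - (9×60+0)
= 1155 - 540 = 615 min
Minus break: 615 - 30 = 585 min
= 9h 45m

9h 45m (585 minutes)


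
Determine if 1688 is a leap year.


Rules: divisible by 4 AND (not by 100 OR by 400)
1688 ÷ 4 = 422 exactly → divisible by 4
1688 ÷ 100 = 16 remainder 88 → not divisible by 100
Divisible by 4 but not by 100 → leap year

Yes


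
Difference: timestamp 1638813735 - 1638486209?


Difference = 1638813735 - 1638486209 = 327526 seconds
In hours: 327526 / 3600 ≈ 91.0
In days: 327526 / 86400 ≈ 3.79

327526 seconds (91.0 hours / 3.79 days)


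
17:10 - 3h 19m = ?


Start: 1030 minutes from midnight
Subtract: 199 minutes
Remaining: 1030 - 199 = 831
Hours: 13, Minutes: 51

13:51


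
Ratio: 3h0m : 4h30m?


2:3 (0.67)

Duration 1: 180 minutes
Duration 2: 270 minutes
Ratio = 180:270
GCD = 90
Simplified = 2:3
As a decimal: 2/3 ≈ 0.67


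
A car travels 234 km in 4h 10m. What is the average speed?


Distance: 234 km
Time: 4h 10m = 250 min = 250/60 = 25/6 hours
Speed = 234 ÷ (25/6) = 234 × 6 / 25 = 1404/25 ≈ 56.2 km/h

56.2 km/h


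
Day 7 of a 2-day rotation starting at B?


Shifts: A, B
Start: B (index 1)
Day 7: (1 + 7 - 1) mod 2
= 7 mod 2
= 1
Index 1 → shift B

Shift B


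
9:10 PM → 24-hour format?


Input: 9:10 PM
PM: 9 + 12 = 21

21:10


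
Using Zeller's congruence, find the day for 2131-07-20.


Friday

Zeller's congruence:
q=20, m=7, k=31, j=21
h = (20 + ⌊13×8/5⌋ + 31 + ⌊31/4⌋ + ⌊21/4⌋ - 2×21) mod 7
= (20 + 20 + 31 + 7 + 5 - 42) mod 7
= 41 mod 7 = 6
h=6 → Friday


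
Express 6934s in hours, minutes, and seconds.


1h 55m 34s

Hours: 6934 ÷ 3600 = 1 remainder 3334
Minutes: 3334 ÷ 60 = 55 remainder 34
Seconds: 34


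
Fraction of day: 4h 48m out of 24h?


0.2000 (20.00%)

Total minutes: 4×60 + 48 = 288
Day = 24×60 = 1440 minutes
Fraction = 288/1440 = 0.2000
As a percentage: 288/1440 × 100 = 20.00%


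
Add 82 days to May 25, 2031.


August 15, 2031

Start: May 25, 2031
Add 82 days
May 25 → June 1: 31 - 25 + 1 = 7 days (82 - 7 = 75 left)
June 1 → July 1: 30 - 1 + 1 = 30 days (75 - 30 = 45 left)
July 1 → August 1: 31 - 1 + 1 = 31 days (45 - 31 = 14 left)
August 1 + 14 = August 15, 2031


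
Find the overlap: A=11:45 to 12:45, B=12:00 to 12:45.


45 minutes

Meeting A: 705-765 (in minutes from midnight)
Meeting B: 720-765
Overlap start = max(705, 720) = 720
Overlap end = min(765, 765) = 765
Overlap = max(0, 765 - 720) = 45 min


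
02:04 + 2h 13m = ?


04:17

Start: 124 minutes from midnight
Add: 133 minutes
Total: 257 minutes
Hours: 257 ÷ 60 = 4 remainder 17


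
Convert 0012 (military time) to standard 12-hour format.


12:12 AM

Hour: 0
0 → 12 AM (midnight)


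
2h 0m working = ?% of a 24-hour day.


Time: 120 minutes
Day: 1440 minutes
Percentage = (120/1440) × 100 ≈ 8.3%

8.3%


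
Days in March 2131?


Month: March (month 3)
March has 31 days

31 days


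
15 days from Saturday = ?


Start: Saturday (index 5)
(5 + 15) mod 7
= 20 mod 7
= 6
Index 6 → Sunday

Sunday


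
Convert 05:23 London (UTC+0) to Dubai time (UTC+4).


09:23

Time difference = UTC+4 - UTC+0 = +4 hours
New hour = (5 + 4) mod 24
= 9 mod 24 = 9
Minutes unchanged → 09:23


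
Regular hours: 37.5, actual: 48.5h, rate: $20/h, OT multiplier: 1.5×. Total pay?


$1080.00

Regular: 37.5h × $20 = $750.00
Overtime: 48.5 - 37.5 = 11.0h
OT pay: 11.0h × $20 × 1.5 = $330.00
Total = $750.00 + $330.00 = $1080.00


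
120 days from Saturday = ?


Start: Saturday (index 5)
(5 + 120) mod 7
= 125 mod 7
= 6
Index 6 → Sunday

Sunday


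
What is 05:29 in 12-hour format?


5:29 AM

Hour: 5
5 < 12 → AM


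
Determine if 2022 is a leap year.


No

Rules: divisible by 4 AND (not by 100 OR by 400)
2022 ÷ 4 = 505 remainder 2 → not divisible by 4
Not divisible by 4 → not a leap year


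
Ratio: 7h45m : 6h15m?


Duration 1: 465 minutes
Duration 2: 375 minutes
Ratio = 465:375
GCD = 15
Simplified = 31:25
As a decimal: 31/25 = 1.24

31:25 (1.24)


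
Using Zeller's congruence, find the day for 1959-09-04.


Friday

Zeller's congruence:
q=4, m=9, k=59, j=19
h = (4 + ⌊13×10/5⌋ + 59 + ⌊59/4⌋ + ⌊19/4⌋ - 2×19) mod 7
= (4 + 26 + 59 + 14 + 4 - 38) mod 7
= 69 mod 7 = 6
h=6 → Friday


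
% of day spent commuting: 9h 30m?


39.6%

Time: 570 minutes
Day: 1440 minutes
Percentage = (570/1440) × 100 ≈ 39.6%


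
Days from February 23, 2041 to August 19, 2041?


From February 23, 2041 to August 19, 2041
Rest of February 2041: 28 - 23 = 5
Full months: March 31, April 30, May 31, June 30, July 31
Days into August 2041: 19
Total = 5 + 31 + 30 + 31 + 30 + 31 + 19 = 177 days

177 days


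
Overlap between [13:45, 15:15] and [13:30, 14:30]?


45 minutes

Meeting A: 825-915 (in minutes from midnight)
Meeting B: 810-870
Overlap start = max(825, 810) = 825
Overlap end = min(915, 870) = 870
Overlap = max(0, 870 - 825) = 45 min


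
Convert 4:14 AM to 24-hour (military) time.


Input: 4:14 AM
AM hour stays: 4

04:14


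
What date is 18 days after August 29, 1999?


September 16, 1999

Start: August 29, 1999
Add 18 days
August 29 → September 1: 31 - 29 + 1 = 3 days (18 - 3 = 15 left)
September 1 + 15 = September 16, 1999


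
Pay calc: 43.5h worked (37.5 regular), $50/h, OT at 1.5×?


Regular: 37.5h × $50 = $1875.00
Overtime: 43.5 - 37.5 = 6.0h
OT pay: 6.0h × $50 × 1.5 = $450.00
Total = $1875.00 + $450.00 = $2325.00

$2325.00


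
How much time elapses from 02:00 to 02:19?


End time in minutes: 2×60 + 19 = 139
Start time in minutes: 2×60 + 0 = 120
Difference = 139 - 120 = 19 minutes
= 0 hours 19 minutes

0h 19m


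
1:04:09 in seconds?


3849 seconds

Hours: 1 × 3600 = 3600
Minutes: 4 × 60 = 240
Seconds: 9
Total = 3600 + 240 + 9 = 3849


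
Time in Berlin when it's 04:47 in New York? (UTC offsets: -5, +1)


10:47

Time difference = UTC+1 - UTC-5 = +6 hours
New hour = (4 + 6) mod 24
= 10 mod 24 = 10
Minutes unchanged → 10:47


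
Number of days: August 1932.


Month: August (month 8)
August has 31 days

31 days


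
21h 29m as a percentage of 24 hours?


Total minutes: 21×60 + 29 = 1289
Day = 24×60 = 1440 minutes
Fraction = 1289/1440 ≈ 0.8951
As a percentage: 1289/1440 × 100 ≈ 89.51%

0.8951 (89.51%)


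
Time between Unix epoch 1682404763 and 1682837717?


432954 seconds (120.3 hours / 5.01 days)

Difference = 1682837717 - 1682404763 = 432954 seconds
In hours: 432954 / 3600 ≈ 120.3
In days: 432954 / 86400 ≈ 5.01


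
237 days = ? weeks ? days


Weeks: 237 ÷ 7 = 33 remainder 6

33 weeks 6 days


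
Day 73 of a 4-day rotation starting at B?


Shifts: A, B, C, D
Start: B (index 1)
Day 73: (1 + 73 - 1) mod 4
= 73 mod 4
= 1
Index 1 → shift B

Shift B


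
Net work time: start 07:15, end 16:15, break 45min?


Total time = (16×60+15) - (7×60+15)
= 975 - 435 = 540 min
Minus break: 540 - 45 = 495 min
= 8h 15m

8h 15m (495 minutes)


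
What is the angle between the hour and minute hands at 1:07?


8.5°

Hour hand = 1×30 + 7×0.5 = 33.5°
Minute hand = 7×6 = 42°
Difference = |33.5 - 42| = 8.5°


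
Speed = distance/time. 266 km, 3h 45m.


Distance: 266 km
Time: 3h 45m = 225 min = 225/60 = 15/4 hours
Speed = 266 ÷ (15/4) = 266 × 4 / 15 = 1064/15 ≈ 70.9 km/h

70.9 km/h


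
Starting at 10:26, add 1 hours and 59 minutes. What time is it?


12:25

Start: 626 minutes from midnight
Add: 119 minutes
Total: 745 minutes
Hours: 745 ÷ 60 = 12 remainder 25


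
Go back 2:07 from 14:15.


Start: 855 minutes from midnight
Subtract: 127 minutes
Remaining: 855 - 127 = 728
Hours: 12, Minutes: 8

12:08


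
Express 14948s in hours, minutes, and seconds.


4h 9m 8s

Hours: 14948 ÷ 3600 = 4 remainder 548
Minutes: 548 ÷ 60 = 9 remainder 8
Seconds: 8


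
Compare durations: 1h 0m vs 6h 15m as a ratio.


4:25 (0.16)

Duration 1: 60 minutes
Duration 2: 375 minutes
Ratio = 60:375
GCD = 15
Simplified = 4:25
As a decimal: 4/25 = 0.16


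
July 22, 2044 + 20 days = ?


August 11, 2044

Start: July 22, 2044
Add 20 days
July 22 → August 1: 31 - 22 + 1 = 10 days (20 - 10 = 10 left)
August 1 + 10 = August 11, 2044


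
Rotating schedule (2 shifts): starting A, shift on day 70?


Shifts: A, B
Start: A (index 0)
Day 70: (0 + 70 - 1) mod 2
= 69 mod 2
= 1
Index 1 → shift B

Shift B


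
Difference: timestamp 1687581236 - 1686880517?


Difference = 1687581236 - 1686880517 = 700719 seconds
In hours: 700719 / 3600 ≈ 194.6
In days: 700719 / 86400 ≈ 8.11

700719 seconds (194.6 hours / 8.11 days)


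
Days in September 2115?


30 days

Month: September (month 9)
September has 30 days


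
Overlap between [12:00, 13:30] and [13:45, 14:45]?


0 minutes

Meeting A: 720-810 (in minutes from midnight)
Meeting B: 825-885
Overlap start = max(720, 825) = 825
Overlap end = min(810, 885) = 810
Overlap = max(0, 810 - 825) = 0 min


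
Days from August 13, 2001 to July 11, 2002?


332 days

From August 13, 2001 to July 11, 2002
Rest of August 2001: 31 - 13 = 18
Full months: September 30, October 31, November 30, December 31, January 31, February 2002 28, March 31, April 30, May 31, June 30
Days into July 2002: 11
Total = 18 + 30 + 31 + 30 + 31 + 31 + 28 + 31 + 30 + 31 + 30 + 11 = 332 days


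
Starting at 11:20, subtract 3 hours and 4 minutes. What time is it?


Start: 680 minutes from midnight
Subtract: 184 minutes
Remaining: 680 - 184 = 496
Hours: 8, Minutes: 16

08:16


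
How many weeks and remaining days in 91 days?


Weeks: 91 ÷ 7 = 13 remainder 0

13 weeks 0 days


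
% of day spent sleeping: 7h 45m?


32.3%

Time: 465 minutes
Day: 1440 minutes
Percentage = (465/1440) × 100 ≈ 32.3%


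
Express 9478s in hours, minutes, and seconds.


2h 37m 58s

Hours: 9478 ÷ 3600 = 2 remainder 2278
Minutes: 2278 ÷ 60 = 37 remainder 58
Seconds: 58


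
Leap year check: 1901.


Rules: divisible by 4 AND (not by 100 OR by 400)
1901 ÷ 4 = 475 remainder 1 → not divisible by 4
Not divisible by 4 → not a leap year

No


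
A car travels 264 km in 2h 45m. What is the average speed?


96.0 km/h

Distance: 264 km
Time: 2h 45m = 165 min = 165/60 = 11/4 hours
Speed = 264 ÷ (11/4) = 264 × 4 / 11 = 1056/11 = 96.0 km/h


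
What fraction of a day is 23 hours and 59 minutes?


0.9993 (99.93%)

Total minutes: 23×60 + 59 = 1439
Day = 24×60 = 1440 minutes
Fraction = 1439/1440 ≈ 0.9993
As a percentage: 1439/1440 × 100 ≈ 99.93%


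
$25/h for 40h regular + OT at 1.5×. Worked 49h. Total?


$1337.50

Regular: 40h × $25 = $1000.00
Overtime: 49 - 40 = 9h
OT pay: 9h × $25 × 1.5 = $337.50
Total = $1000.00 + $337.50 = $1337.50


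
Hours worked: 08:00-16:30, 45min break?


7h 45m (465 minutes)

Total time = (16×60+30) - (8×60+0)
= 990 - 480 = 510 min
Minus break: 510 - 45 = 465 min
= 7h 45m


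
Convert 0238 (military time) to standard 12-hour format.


2:38 AM

Hour: 2
2 < 12 → AM


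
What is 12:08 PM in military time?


Input: 12:08 PM
12 PM → 12 (noon)

12:08


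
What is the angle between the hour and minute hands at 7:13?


138.5°

Hour hand = 7×30 + 13×0.5 = 216.5°
Minute hand = 13×6 = 78°
Difference = |216.5 - 78| = 138.5°


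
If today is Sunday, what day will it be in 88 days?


Start: Sunday (index 6)
(6 + 88) mod 7
= 94 mod 7
= 3
Index 3 → Thursday

Thursday


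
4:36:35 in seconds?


16595 seconds

Hours: 4 × 3600 = 14400
Minutes: 36 × 60 = 2160
Seconds: 35
Total = 14400 + 2160 + 35 = 16595


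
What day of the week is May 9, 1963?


Zeller's congruence:
q=9, m=5, k=63, j=19
h = (9 + ⌊13×6/5⌋ + 63 + ⌊63/4⌋ + ⌊19/4⌋ - 2×19) mod 7
= (9 + 15 + 63 + 15 + 4 - 38) mod 7
= 68 mod 7 = 5
h=5 → Thursday

Thursday


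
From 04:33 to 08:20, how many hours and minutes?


3h 47m

End time in minutes: 8×60 + 20 = 500
Start time in minutes: 4×60 + 33 = 273
Difference = 500 - 273 = 227 minutes
= 3 hours 47 minutes


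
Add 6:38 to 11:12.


17:50

Start: 672 minutes from midnight
Add: 398 minutes
Total: 1070 minutes
Hours: 1070 ÷ 60 = 17 remainder 50


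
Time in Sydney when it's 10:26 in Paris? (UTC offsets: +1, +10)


Time difference = UTC+10 - UTC+1 = +9 hours
New hour = (10 + 9) mod 24
= 19 mod 24 = 19
Minutes unchanged → 19:26

19:26


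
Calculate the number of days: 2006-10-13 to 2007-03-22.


160 days

From October 13, 2006 to March 22, 2007
Rest of October 2006: 31 - 13 = 18
Full months: November 30, December 31, January 31, February 2007 28
Days into March 2007: 22
Total = 18 + 30 + 31 + 31 + 28 + 22 = 160 days


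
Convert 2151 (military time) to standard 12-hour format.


Hour: 21
21 - 12 = 9 → PM

9:51 PM


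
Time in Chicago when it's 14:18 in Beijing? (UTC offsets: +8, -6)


Time difference = UTC-6 - UTC+8 = -14 hours
New hour = (14 -14) mod 24
= 0 mod 24 = 0
Minutes unchanged → 00:18

00:18


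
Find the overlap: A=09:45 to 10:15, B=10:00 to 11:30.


Meeting A: 585-615 (in minutes from midnight)
Meeting B: 600-690
Overlap start = max(585, 600) = 600
Overlap end = min(615, 690) = 615
Overlap = max(0, 615 - 600) = 15 min

15 minutes


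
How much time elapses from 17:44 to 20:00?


2h 16m

End time in minutes: 20×60 + 0 = 1200
Start time in minutes: 17×60 + 44 = 1064
Difference = 1200 - 1064 = 136 minutes
= 2 hours 16 minutes


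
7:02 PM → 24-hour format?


Input: 7:02 PM
PM: 7 + 12 = 19

19:02


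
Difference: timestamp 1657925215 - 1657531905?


393310 seconds (109.3 hours / 4.55 days)

Difference = 1657925215 - 1657531905 = 393310 seconds
In hours: 393310 / 3600 ≈ 109.3
In days: 393310 / 86400 ≈ 4.55


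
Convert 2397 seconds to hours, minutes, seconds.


0h 39m 57s

Hours: 2397 ÷ 3600 = 0 remainder 2397
Minutes: 2397 ÷ 60 = 39 remainder 57
Seconds: 57


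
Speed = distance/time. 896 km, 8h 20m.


Distance: 896 km
Time: 8h 20m = 500 min = 500/60 = 25/3 hours
Speed = 896 ÷ (25/3) = 896 × 3 / 25 = 2688/25 ≈ 107.5 km/h

107.5 km/h


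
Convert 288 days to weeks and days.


41 weeks 1 days

Weeks: 288 ÷ 7 = 41 remainder 1


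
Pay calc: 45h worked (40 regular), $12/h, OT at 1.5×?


Regular: 40h × $12 = $480.00
Overtime: 45 - 40 = 5h
OT pay: 5h × $12 × 1.5 = $90.00
Total = $480.00 + $90.00 = $570.00

$570.00


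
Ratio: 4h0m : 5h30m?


8:11 (0.73)

Duration 1: 240 minutes
Duration 2: 330 minutes
Ratio = 240:330
GCD = 30
Simplified = 8:11
As a decimal: 8/11 ≈ 0.73


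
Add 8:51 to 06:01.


Start: 361 minutes from midnight
Add: 531 minutes
Total: 892 minutes
Hours: 892 ÷ 60 = 14 remainder 52

14:52


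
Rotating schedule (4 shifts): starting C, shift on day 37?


Shifts: A, B, C, D
Start: C (index 2)
Day 37: (2 + 37 - 1) mod 4
= 38 mod 4
= 2
Index 2 → shift C

Shift C


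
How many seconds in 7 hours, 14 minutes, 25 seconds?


Hours: 7 × 3600 = 25200
Minutes: 14 × 60 = 840
Seconds: 25
Total = 25200 + 840 + 25 = 26065

26065 seconds


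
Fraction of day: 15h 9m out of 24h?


0.6313 (63.13%)

Total minutes: 15×60 + 9 = 909
Day = 24×60 = 1440 minutes
Fraction = 909/1440 ≈ 0.6313
As a percentage: 909/1440 × 100 ≈ 63.13%


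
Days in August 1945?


Month: August (month 8)
August has 31 days

31 days


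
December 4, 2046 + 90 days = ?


March 4, 2047

Start: December 4, 2046
Add 90 days
December 4 → January 1: 31 - 4 + 1 = 28 days (90 - 28 = 62 left)
January 1 → February 1: 31 - 1 + 1 = 31 days (62 - 31 = 31 left)
February 1 → March 1: 28 - 1 + 1 = 28 days (31 - 28 = 3 left)
March 1 + 3 = March 4, 2047


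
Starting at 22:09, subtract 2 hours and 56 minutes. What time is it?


Start: 1329 minutes from midnight
Subtract: 176 minutes
Remaining: 1329 - 176 = 1153
Hours: 19, Minutes: 13

19:13


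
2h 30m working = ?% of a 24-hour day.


10.4%

Time: 150 minutes
Day: 1440 minutes
Percentage = (150/1440) × 100 ≈ 10.4%


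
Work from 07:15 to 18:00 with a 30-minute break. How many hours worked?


10h 15m (615 minutes)

Total time = (18×60+0) - (7×60+15)
= 1080 - 435 = 645 min
Minus break: 645 - 30 = 615 min
= 10h 15m


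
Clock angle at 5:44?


Hour hand = 5×30 + 44×0.5 = 172.0°
Minute hand = 44×6 = 264°
Difference = |172.0 - 264| = 92.0°

92.0°


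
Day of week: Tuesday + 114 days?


Start: Tuesday (index 1)
(1 + 114) mod 7
= 115 mod 7
= 3
Index 3 → Thursday

Thursday


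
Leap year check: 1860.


Yes

Rules: divisible by 4 AND (not by 100 OR by 400)
1860 ÷ 4 = 465 exactly → divisible by 4
1860 ÷ 100 = 18 remainder 60 → not divisible by 100
Divisible by 4 but not by 100 → leap year


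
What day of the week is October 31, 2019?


Zeller's congruence:
q=31, m=10, k=19, j=20
h = (31 + ⌊13×11/5⌋ + 19 + ⌊19/4⌋ + ⌊20/4⌋ - 2×20) mod 7
= (31 + 28 + 19 + 4 + 5 - 40) mod 7
= 47 mod 7 = 5
h=5 → Thursday

Thursday


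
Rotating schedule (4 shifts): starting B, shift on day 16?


Shift A

Shifts: A, B, C, D
Start: B (index 1)
Day 16: (1 + 16 - 1) mod 4
= 16 mod 4
= 0
Index 0 → shift A


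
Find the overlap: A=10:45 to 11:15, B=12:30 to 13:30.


Meeting A: 645-675 (in minutes from midnight)
Meeting B: 750-810
Overlap start = max(645, 750) = 750
Overlap end = min(675, 810) = 675
Overlap = max(0, 675 - 750) = 0 min

0 minutes


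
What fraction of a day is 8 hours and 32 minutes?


0.3556 (35.56%)

Total minutes: 8×60 + 32 = 512
Day = 24×60 = 1440 minutes
Fraction = 512/1440 ≈ 0.3556
As a percentage: 512/1440 × 100 ≈ 35.56%


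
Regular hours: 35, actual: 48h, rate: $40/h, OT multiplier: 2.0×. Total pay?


$2440.00

Regular: 35h × $40 = $1400.00
Overtime: 48 - 35 = 13h
OT pay: 13h × $40 × 2.0 = $1040.00
Total = $1400.00 + $1040.00 = $2440.00


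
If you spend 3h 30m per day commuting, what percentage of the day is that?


14.6%

Time: 210 minutes
Day: 1440 minutes
Percentage = (210/1440) × 100 ≈ 14.6%


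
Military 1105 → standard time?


11:05 AM

Hour: 11
11 < 12 → AM


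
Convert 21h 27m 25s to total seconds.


Hours: 21 × 3600 = 75600
Minutes: 27 × 60 = 1620
Seconds: 25
Total = 75600 + 1620 + 25 = 77245

77245 seconds


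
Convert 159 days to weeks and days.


Weeks: 159 ÷ 7 = 22 remainder 5

22 weeks 5 days


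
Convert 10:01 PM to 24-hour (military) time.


22:01

Input: 10:01 PM
PM: 10 + 12 = 22


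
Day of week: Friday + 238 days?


Start: Friday (index 4)
(4 + 238) mod 7
= 242 mod 7
= 4
Index 4 → Friday

Friday


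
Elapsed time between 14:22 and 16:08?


End time in minutes: 16×60 + 8 = 968
Start time in minutes: 14×60 + 22 = 862
Difference = 968 - 862 = 106 minutes
= 1 hours 46 minutes

1h 46m


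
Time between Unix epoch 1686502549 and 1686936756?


434207 seconds (120.6 hours / 5.03 days)

Difference = 1686936756 - 1686502549 = 434207 seconds
In hours: 434207 / 3600 ≈ 120.6
In days: 434207 / 86400 ≈ 5.03


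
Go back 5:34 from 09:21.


03:47

Start: 561 minutes from midnight
Subtract: 334 minutes
Remaining: 561 - 334 = 227
Hours: 3, Minutes: 47


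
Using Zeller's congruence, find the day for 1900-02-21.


Wednesday

Zeller's congruence:
q=21, m=14, k=99, j=18
h = (21 + ⌊13×15/5⌋ + 99 + ⌊99/4⌋ + ⌊18/4⌋ - 2×18) mod 7
= (21 + 39 + 99 + 24 + 4 - 36) mod 7
= 151 mod 7 = 4
h=4 → Wednesday


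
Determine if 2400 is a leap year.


Rules: divisible by 4 AND (not by 100 OR by 400)
2400 ÷ 4 = 600 exactly → divisible by 4
2400 ÷ 100 = 24 exactly → divisible by 100
2400 ÷ 400 = 6 exactly → divisible by 400
Divisible by 400 → leap year

Yes


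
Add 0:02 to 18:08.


Start: 1088 minutes from midnight
Add: 2 minutes
Total: 1090 minutes
Hours: 1090 ÷ 60 = 18 remainder 10

18:10


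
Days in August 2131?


31 days

Month: August (month 8)
August has 31 days


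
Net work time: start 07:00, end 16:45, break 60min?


Total time = (16×60+45) - (7×60+0)
= 1005 - 420 = 585 min
Minus break: 585 - 60 = 525 min
= 8h 45m

8h 45m (525 minutes)


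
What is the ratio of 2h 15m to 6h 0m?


3:8 (0.38)

Duration 1: 135 minutes
Duration 2: 360 minutes
Ratio = 135:360
GCD = 45
Simplified = 3:8
As a decimal: 3/8 ≈ 0.38


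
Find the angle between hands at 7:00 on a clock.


150.0°

Hour hand = 7×30 + 0×0.5 = 210.0°
Minute hand = 0×6 = 0°
Difference = |210.0 - 0| = 210.0°
Since > 180°: 360 - 210.0 = 150.0°


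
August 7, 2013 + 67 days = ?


Start: August 7, 2013
Add 67 days
August 7 → September 1: 31 - 7 + 1 = 25 days (67 - 25 = 42 left)
September 1 → October 1: 30 - 1 + 1 = 30 days (42 - 30 = 12 left)
October 1 + 12 = October 13, 2013

October 13, 2013


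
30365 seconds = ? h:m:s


8h 26m 5s

Hours: 30365 ÷ 3600 = 8 remainder 1565
Minutes: 1565 ÷ 60 = 26 remainder 5
Seconds: 5


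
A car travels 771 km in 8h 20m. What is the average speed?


Distance: 771 km
Time: 8h 20m = 500 min = 500/60 = 25/3 hours
Speed = 771 ÷ (25/3) = 771 × 3 / 25 = 2313/25 ≈ 92.5 km/h

92.5 km/h


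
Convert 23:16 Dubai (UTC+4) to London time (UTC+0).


Time difference = UTC+0 - UTC+4 = -4 hours
New hour = (23 -4) mod 24
= 19 mod 24 = 19
Minutes unchanged → 19:16

19:16


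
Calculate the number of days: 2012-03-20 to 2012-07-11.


113 days

From March 20, 2012 to July 11, 2012
Rest of March 2012: 31 - 20 = 11
Full months: April 30, May 31, June 30
Days into July 2012: 11
Total = 11 + 30 + 31 + 30 + 11 = 113 days


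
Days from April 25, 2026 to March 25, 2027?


334 days

From April 25, 2026 to March 25, 2027
Rest of April 2026: 30 - 25 = 5
Full months: May 31, June 30, July 31, August 31, September 30, October 31, November 30, December 31, January 31, February 2027 28
Days into March 2027: 25
Total = 5 + 31 + 30 + 31 + 31 + 30 + 31 + 30 + 31 + 31 + 28 + 25 = 334 days


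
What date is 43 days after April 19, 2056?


Start: April 19, 2056
Add 43 days
April 19 → May 1: 30 - 19 + 1 = 12 days (43 - 12 = 31 left)
May 1 → June 1: 31 - 1 + 1 = 31 days (31 - 31 = 0 left)
Land exactly on June 1, 2056

June 1, 2056


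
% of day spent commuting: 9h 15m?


Time: 555 minutes
Day: 1440 minutes
Percentage = (555/1440) × 100 ≈ 38.5%

38.5%


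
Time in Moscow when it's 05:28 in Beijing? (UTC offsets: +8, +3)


00:28

Time difference = UTC+3 - UTC+8 = -5 hours
New hour = (5 -5) mod 24
= 0 mod 24 = 0
Minutes unchanged → 00:28


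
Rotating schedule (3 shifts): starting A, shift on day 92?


Shifts: A, B, C
Start: A (index 0)
Day 92: (0 + 92 - 1) mod 3
= 91 mod 3
= 1
Index 1 → shift B

Shift B


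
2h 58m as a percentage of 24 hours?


Total minutes: 2×60 + 58 = 178
Day = 24×60 = 1440 minutes
Fraction = 178/1440 ≈ 0.1236
As a percentage: 178/1440 × 100 ≈ 12.36%

0.1236 (12.36%)


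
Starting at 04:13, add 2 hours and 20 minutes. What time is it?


06:33

Start: 253 minutes from midnight
Add: 140 minutes
Total: 393 minutes
Hours: 393 ÷ 60 = 6 remainder 33


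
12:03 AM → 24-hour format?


Input: 12:03 AM
12 AM → 00 (midnight)

00:03


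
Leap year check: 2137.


Rules: divisible by 4 AND (not by 100 OR by 400)
2137 ÷ 4 = 534 remainder 1 → not divisible by 4
Not divisible by 4 → not a leap year

No


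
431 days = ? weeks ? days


61 weeks 4 days

Weeks: 431 ÷ 7 = 61 remainder 4


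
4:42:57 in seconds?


Hours: 4 × 3600 = 14400
Minutes: 42 × 60 = 2520
Seconds: 57
Total = 14400 + 2520 + 57 = 16977

16977 seconds


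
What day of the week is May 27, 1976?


Zeller's congruence:
q=27, m=5, k=76, j=19
h = (27 + ⌊13×6/5⌋ + 76 + ⌊76/4⌋ + ⌊19/4⌋ - 2×19) mod 7
= (27 + 15 + 76 + 19 + 4 - 38) mod 7
= 103 mod 7 = 5
h=5 → Thursday

Thursday


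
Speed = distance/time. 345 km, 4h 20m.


Distance: 345 km
Time: 4h 20m = 260 min = 260/60 = 13/3 hours
Speed = 345 ÷ (13/3) = 345 × 3 / 13 = 1035/13 ≈ 79.6 km/h

79.6 km/h


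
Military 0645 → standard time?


6:45 AM

Hour: 6
6 < 12 → AM


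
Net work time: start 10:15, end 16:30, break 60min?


5h 15m (315 minutes)

Total time = (16×60+30) - (10×60+15)
= 990 - 615 = 375 min
Minus break: 375 - 60 = 315 min
= 5h 15m


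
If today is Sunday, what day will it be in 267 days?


Start: Sunday (index 6)
(6 + 267) mod 7
= 273 mod 7
= 0
Index 0 → Monday

Monday


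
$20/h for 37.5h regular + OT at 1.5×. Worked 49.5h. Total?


$1110.00

Regular: 37.5h × $20 = $750.00
Overtime: 49.5 - 37.5 = 12.0h
OT pay: 12.0h × $20 × 1.5 = $360.00
Total = $750.00 + $360.00 = $1110.00


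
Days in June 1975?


30 days

Month: June (month 6)
June has 30 days


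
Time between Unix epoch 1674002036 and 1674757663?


Difference = 1674757663 - 1674002036 = 755627 seconds
In hours: 755627 / 3600 ≈ 209.9
In days: 755627 / 86400 ≈ 8.75

755627 seconds (209.9 hours / 8.75 days)


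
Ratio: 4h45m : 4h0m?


Duration 1: 285 minutes
Duration 2: 240 minutes
Ratio = 285:240
GCD = 15
Simplified = 19:16
As a decimal: 19/16 ≈ 1.19

19:16 (1.19)


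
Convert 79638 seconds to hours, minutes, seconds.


Hours: 79638 ÷ 3600 = 22 remainder 438
Minutes: 438 ÷ 60 = 7 remainder 18
Seconds: 18

22h 7m 18s


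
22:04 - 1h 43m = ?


Start: 1324 minutes from midnight
Subtract: 103 minutes
Remaining: 1324 - 103 = 1221
Hours: 20, Minutes: 21

20:21


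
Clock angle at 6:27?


Hour hand = 6×30 + 27×0.5 = 193.5°
Minute hand = 27×6 = 162°
Difference = |193.5 - 162| = 31.5°

31.5°


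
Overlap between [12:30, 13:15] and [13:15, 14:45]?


Meeting A: 750-795 (in minutes from midnight)
Meeting B: 795-885
Overlap start = max(750, 795) = 795
Overlap end = min(795, 885) = 795
Overlap = max(0, 795 - 795) = 0 min

0 minutes


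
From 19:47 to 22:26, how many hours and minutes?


2h 39m

End time in minutes: 22×60 + 26 = 1346
Start time in minutes: 19×60 + 47 = 1187
Difference = 1346 - 1187 = 159 minutes
= 2 hours 39 minutes


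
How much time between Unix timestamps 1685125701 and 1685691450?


565749 seconds (157.2 hours / 6.55 days)

Difference = 1685691450 - 1685125701 = 565749 seconds
In hours: 565749 / 3600 ≈ 157.2
In days: 565749 / 86400 ≈ 6.55


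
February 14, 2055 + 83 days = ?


Start: February 14, 2055
Add 83 days
February 14 → March 1: 28 - 14 + 1 = 15 days (83 - 15 = 68 left)
March 1 → April 1: 31 - 1 + 1 = 31 days (68 - 31 = 37 left)
April 1 → May 1: 30 - 1 + 1 = 30 days (37 - 30 = 7 left)
May 1 + 7 = May 8, 2055

May 8, 2055


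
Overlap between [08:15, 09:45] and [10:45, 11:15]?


Meeting A: 495-585 (in minutes from midnight)
Meeting B: 645-675
Overlap start = max(495, 645) = 645
Overlap end = min(585, 675) = 585
Overlap = max(0, 585 - 645) = 0 min

0 minutes


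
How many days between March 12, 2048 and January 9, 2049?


303 days

From March 12, 2048 to January 9, 2049
Rest of March 2048: 31 - 12 = 19
Full months: April 30, May 31, June 30, July 31, August 31, September 30, October 31, November 30, December 31
Days into January 2049: 9
Total = 19 + 30 + 31 + 30 + 31 + 31 + 30 + 31 + 30 + 31 + 9 = 303 days


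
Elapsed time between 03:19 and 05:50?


End time in minutes: 5×60 + 50 = 350
Start time in minutes: 3×60 + 19 = 199
Difference = 350 - 199 = 151 minutes
= 2 hours 31 minutes

2h 31m


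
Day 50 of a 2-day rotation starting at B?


Shifts: A, B
Start: B (index 1)
Day 50: (1 + 50 - 1) mod 2
= 50 mod 2
= 0
Index 0 → shift A

Shift A


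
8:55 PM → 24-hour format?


Input: 8:55 PM
PM: 8 + 12 = 20

20:55


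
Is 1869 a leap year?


Rules: divisible by 4 AND (not by 100 OR by 400)
1869 ÷ 4 = 467 remainder 1 → not divisible by 4
Not divisible by 4 → not a leap year

No


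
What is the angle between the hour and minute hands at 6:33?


Hour hand = 6×30 + 33×0.5 = 196.5°
Minute hand = 33×6 = 198°
Difference = |196.5 - 198| = 1.5°

1.5°


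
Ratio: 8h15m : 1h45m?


33:7 (4.71)

Duration 1: 495 minutes
Duration 2: 105 minutes
Ratio = 495:105
GCD = 15
Simplified = 33:7
As a decimal: 33/7 ≈ 4.71


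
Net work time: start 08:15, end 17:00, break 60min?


7h 45m (465 minutes)

Total time = (17×60+0) - (8×60+15)
= 1020 - 495 = 525 min
Minus break: 525 - 60 = 465 min
= 7h 45m


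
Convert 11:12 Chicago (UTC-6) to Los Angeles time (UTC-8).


Time difference = UTC-8 - UTC-6 = -2 hours
New hour = (11 -2) mod 24
= 9 mod 24 = 9
Minutes unchanged → 09:12

09:12


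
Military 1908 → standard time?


Hour: 19
19 - 12 = 7 → PM

7:08 PM
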